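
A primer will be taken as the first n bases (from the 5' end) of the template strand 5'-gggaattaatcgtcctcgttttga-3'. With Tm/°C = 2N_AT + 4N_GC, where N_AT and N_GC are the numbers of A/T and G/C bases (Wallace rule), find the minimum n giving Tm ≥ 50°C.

First 16 bases: GGGAATTAATCGTCCT → Tm = 46°C (< 50°C)
First 17 bases: GGGAATTAATCGTCCTC → Tm = 50°C (≥ 50°C)
Each additional base adds 2°C (A/T) or 4°C (G/C), so Tm is non-decreasing in n; n = 17 is the first length to reach 50°C.

n = 17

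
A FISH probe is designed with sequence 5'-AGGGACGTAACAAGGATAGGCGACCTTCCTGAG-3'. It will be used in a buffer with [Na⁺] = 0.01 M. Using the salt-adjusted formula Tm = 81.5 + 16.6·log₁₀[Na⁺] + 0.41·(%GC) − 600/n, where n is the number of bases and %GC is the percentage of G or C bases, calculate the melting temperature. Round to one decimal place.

52.5°C

Length n = 33. Counting bases: A=10, C=7, G=11, T=5
G+C = 18, so %GC = 18/33 × 100 = 54.545%
Salt term: 16.6 × (-2) = -33.2
GC term: 0.41 × 54.545 = 22.363; length term: −600/33 = −18.182
Tm = 81.5 + (-33.2) + 22.363 − 18.182 = 52.481 → 52.5°C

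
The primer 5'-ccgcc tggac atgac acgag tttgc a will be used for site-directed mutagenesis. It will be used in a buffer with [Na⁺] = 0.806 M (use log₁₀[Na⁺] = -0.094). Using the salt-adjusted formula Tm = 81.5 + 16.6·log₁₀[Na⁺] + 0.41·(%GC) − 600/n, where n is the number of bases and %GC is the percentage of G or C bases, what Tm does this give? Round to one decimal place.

Length n = 26. Counting bases: T=5, G=7, A=6, C=8
G+C = 15, so %GC = 15/26 × 100 = 57.692%
Salt term: 16.6 × (-0.094) = -1.56
GC term: 0.41 × 57.692 = 23.654; length term: −600/26 = −23.077
Tm = 81.5 + (-1.56) + 23.654 − 23.077 = 80.517 → 80.5°C

80.5°C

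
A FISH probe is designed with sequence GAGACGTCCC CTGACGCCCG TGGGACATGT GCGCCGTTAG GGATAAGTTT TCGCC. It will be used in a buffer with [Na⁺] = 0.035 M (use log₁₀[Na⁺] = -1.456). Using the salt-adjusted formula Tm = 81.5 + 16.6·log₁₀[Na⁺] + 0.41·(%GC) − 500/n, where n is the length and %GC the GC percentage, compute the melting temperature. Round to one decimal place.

73.6°C

Length n = 55. Counting bases: T=12, A=9, G=18, C=16
G+C = 34, so %GC = 34/55 × 100 = 61.818%
Salt term: 16.6 × (-1.456) = -24.17
GC term: 0.41 × 61.818 = 25.345; length term: −500/55 = −9.091
Tm = 81.5 + (-24.17) + 25.345 − 9.091 = 73.584 → 73.6°C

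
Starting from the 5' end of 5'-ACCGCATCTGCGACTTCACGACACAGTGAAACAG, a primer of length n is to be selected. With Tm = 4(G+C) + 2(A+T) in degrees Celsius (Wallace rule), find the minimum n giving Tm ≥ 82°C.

n = 26

First 25 bases: ACCGCATCTGCGACTTCACGACACA → Tm = 78°C (< 82°C)
First 26 bases: ACCGCATCTGCGACTTCACGACACAG → Tm = 82°C (≥ 82°C)
Since every base adds ≥2°C, Tm only increases with n, so the threshold is first crossed at n = 26.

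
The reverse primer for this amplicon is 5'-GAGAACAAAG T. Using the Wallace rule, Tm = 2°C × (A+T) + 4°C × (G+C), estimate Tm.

30°C

Base counts: C=1, G=3, A=6, T=1
A+T = 7, G+C = 4
Tm = 4·4 + 2·7 = 16 + 14 = 30°C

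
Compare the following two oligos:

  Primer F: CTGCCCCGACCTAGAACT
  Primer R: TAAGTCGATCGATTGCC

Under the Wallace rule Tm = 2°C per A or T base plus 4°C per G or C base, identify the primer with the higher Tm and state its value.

Primer F, 58°C

Primer F: A+T=7, G+C=11 → Tm = 2(7)+4(11) = 58°C
Primer R: A+T=9, G+C=8 → Tm = 2(9)+4(8) = 50°C
58°C vs 50°C → primer F is higher.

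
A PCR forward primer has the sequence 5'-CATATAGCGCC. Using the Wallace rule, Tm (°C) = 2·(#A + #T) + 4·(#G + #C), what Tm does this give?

G=2, A=3, C=4, T=2
A+T = 5, G+C = 6
Tm = 4·6 + 2·5 = 24 + 10 = 34°C

34°C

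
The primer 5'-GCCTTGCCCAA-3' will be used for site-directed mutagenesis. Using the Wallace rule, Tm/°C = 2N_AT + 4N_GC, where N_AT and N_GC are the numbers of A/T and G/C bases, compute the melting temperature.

Scanning the sequence gives T=2, A=2, G=2, C=5.
So N_AT = 4 and N_GC = 7.
Tm = 2×4 + 4×7 = 36°C

36°C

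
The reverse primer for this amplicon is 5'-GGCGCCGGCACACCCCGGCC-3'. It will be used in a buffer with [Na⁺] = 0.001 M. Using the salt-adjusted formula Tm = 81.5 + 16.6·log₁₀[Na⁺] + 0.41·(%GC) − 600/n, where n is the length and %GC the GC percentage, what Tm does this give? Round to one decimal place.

38.6°C

Length n = 20. Counting bases: C=11, A=2, G=7, T=0
G+C = 18, so %GC = 18/20 × 100 = 90%
Salt term: 16.6 × (-3) = -49.8
GC term: 0.41 × 90 = 36.9; length term: −600/20 = −30
Tm = 81.5 + (-49.8) + 36.9 − 30 = 38.6 → 38.6°C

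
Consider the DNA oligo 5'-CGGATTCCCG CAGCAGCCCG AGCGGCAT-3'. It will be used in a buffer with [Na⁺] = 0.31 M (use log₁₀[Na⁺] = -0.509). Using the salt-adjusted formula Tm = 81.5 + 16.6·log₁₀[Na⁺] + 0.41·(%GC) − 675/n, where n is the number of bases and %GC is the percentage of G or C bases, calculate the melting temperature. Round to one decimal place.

Length n = 28. Scanning the sequence gives A=5, G=9, T=3, C=11.
G+C = 20, so %GC = 20/28 × 100 = 71.429%
Salt term: 16.6 × (-0.509) = -8.449
GC term: 0.41 × 71.429 = 29.286; length term: −675/28 = −24.107
Tm = 81.5 + (-8.449) + 29.286 − 24.107 = 78.23 → 78.2°C

78.2°C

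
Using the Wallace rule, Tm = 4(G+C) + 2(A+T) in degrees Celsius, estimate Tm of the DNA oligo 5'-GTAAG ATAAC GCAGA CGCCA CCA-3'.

Scanning the sequence gives C=7, A=9, G=5, T=2.
A+T = 11, G+C = 12
Tm = 4·12 + 2·11 = 48 + 22 = 70°C

70°C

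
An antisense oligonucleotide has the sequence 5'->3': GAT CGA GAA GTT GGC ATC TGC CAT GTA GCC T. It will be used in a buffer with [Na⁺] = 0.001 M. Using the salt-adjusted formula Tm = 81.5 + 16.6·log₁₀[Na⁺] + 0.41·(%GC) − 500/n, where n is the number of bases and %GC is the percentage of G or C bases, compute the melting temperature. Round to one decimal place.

Length n = 31. T=8, G=9, C=7, A=7
G+C = 16, so %GC = 16/31 × 100 = 51.613%
Salt term: 16.6 × (-3) = -49.8
GC term: 0.41 × 51.613 = 21.161; length term: −500/31 = −16.129
Tm = 81.5 + (-49.8) + 21.161 − 16.129 = 36.732 → 36.7°C

36.7°C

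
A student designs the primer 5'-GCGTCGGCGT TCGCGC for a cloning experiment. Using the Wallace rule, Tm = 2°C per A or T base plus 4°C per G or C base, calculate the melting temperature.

58°C

Scanning the sequence gives G=7, A=0, C=6, T=3.
AT pairs contribute 3, GC pairs contribute 13.
Tm = 4·13 + 2·3 = 52 + 6 = 58°C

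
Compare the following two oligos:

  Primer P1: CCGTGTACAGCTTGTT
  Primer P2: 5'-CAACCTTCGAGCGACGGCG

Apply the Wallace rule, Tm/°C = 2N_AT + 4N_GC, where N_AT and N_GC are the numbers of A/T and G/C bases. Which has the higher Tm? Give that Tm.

Primer P2, 64°C

Primer P1: A+T=8, G+C=8 → Tm = 2(8)+4(8) = 48°C
Primer P2: A+T=6, G+C=13 → Tm = 2(6)+4(13) = 64°C
48°C vs 64°C → primer P2 is higher.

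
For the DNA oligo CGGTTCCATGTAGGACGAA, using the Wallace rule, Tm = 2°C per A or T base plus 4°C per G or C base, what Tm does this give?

58°C

C=4, T=4, G=6, A=5
So N_AT = 9 and N_GC = 10.
Tm = 4·10 + 2·9 = 40 + 18 = 58°C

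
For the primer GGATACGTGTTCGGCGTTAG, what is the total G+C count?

Scanning the sequence gives A=3, T=6, C=3, G=8.
Total G or C: 8 + 3 = 11

11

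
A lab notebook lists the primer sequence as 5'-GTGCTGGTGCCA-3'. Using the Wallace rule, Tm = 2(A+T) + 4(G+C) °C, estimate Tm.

40°C

Scanning the sequence gives T=3, C=3, G=5, A=1.
AT pairs contribute 4, GC pairs contribute 8.
Tm = 2(4) + 4(8) = 8 + 32 = 40°C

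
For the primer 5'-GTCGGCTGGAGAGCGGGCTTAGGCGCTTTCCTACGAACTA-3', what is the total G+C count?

24

Scanning the sequence gives G=14, A=7, T=9, C=10.
G+C = 14 + 10 = 24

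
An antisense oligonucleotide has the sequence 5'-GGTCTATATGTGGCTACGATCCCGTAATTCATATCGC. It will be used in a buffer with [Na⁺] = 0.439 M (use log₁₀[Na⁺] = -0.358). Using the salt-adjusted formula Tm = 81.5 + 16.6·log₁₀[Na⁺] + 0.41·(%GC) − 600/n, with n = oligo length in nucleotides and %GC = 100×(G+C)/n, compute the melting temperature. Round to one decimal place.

Length n = 37. Counting bases: A=8, C=9, G=8, T=12
G+C = 17, so %GC = 17/37 × 100 = 45.946%
Salt term: 16.6 × (-0.358) = -5.943
GC term: 0.41 × 45.946 = 18.838; length term: −600/37 = −16.216
Tm = 81.5 + (-5.943) + 18.838 − 16.216 = 78.179 → 78.2°C

78.2°C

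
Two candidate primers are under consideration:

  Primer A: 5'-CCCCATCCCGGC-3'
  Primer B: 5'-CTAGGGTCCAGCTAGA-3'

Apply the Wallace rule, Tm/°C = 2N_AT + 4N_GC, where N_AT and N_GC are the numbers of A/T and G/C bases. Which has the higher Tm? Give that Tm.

Primer B, 50°C

Primer A: A+T=2, G+C=10 → Tm = 2(2)+4(10) = 44°C
Primer B: A+T=7, G+C=9 → Tm = 2(7)+4(9) = 50°C
44°C vs 50°C → primer B is higher.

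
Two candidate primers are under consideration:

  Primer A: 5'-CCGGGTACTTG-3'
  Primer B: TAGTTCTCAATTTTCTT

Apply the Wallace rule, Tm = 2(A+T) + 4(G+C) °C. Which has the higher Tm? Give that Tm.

Primer B, 42°C

Primer A: A+T=4, G+C=7 → Tm = 2(4)+4(7) = 36°C
Primer B: A+T=13, G+C=4 → Tm = 2(13)+4(4) = 42°C
36°C vs 42°C → primer B is higher.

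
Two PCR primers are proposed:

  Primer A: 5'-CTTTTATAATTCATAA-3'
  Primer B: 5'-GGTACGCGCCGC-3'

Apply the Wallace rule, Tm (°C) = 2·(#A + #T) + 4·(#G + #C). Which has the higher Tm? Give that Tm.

Primer B, 44°C

Primer A: A+T=14, G+C=2 → Tm = 2(14)+4(2) = 36°C
Primer B: A+T=2, G+C=10 → Tm = 2(2)+4(10) = 44°C
36°C vs 44°C → primer B is higher.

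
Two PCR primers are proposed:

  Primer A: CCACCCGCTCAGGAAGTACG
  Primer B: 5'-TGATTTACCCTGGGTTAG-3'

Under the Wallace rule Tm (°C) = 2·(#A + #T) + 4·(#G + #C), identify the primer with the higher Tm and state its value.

Primer A: A+T=7, G+C=13 → Tm = 2(7)+4(13) = 66°C
Primer B: A+T=10, G+C=8 → Tm = 2(10)+4(8) = 52°C
66°C vs 52°C → primer A is higher.

Primer A, 66°C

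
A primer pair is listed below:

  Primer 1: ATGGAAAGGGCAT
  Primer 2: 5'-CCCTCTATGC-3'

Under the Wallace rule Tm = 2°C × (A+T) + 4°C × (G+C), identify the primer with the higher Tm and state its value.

Primer 1, 38°C

Primer 1: A+T=7, G+C=6 → Tm = 2(7)+4(6) = 38°C
Primer 2: A+T=4, G+C=6 → Tm = 2(4)+4(6) = 32°C
38°C vs 32°C → primer 1 is higher.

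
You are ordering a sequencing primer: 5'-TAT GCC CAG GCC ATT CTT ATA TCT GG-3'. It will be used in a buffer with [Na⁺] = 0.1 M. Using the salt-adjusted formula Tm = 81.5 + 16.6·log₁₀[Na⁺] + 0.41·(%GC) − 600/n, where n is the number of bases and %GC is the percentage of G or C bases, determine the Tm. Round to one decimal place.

Length n = 26. Scanning the sequence gives C=7, A=5, T=9, G=5.
G+C = 12, so %GC = 12/26 × 100 = 46.154%
Salt term: 16.6 × (-1) = -16.6
GC term: 0.41 × 46.154 = 18.923; length term: −600/26 = −23.077
Tm = 81.5 + (-16.6) + 18.923 − 23.077 = 60.746 → 60.7°C

60.7°C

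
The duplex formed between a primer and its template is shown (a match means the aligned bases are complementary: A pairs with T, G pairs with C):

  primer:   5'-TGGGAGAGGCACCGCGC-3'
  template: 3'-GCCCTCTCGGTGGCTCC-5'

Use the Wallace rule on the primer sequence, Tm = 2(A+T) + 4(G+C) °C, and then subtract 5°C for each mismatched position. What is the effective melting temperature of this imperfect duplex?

40°C

Primer base counts: A=3, T=1, G=8, C=5 → A+T=4, G+C=13
Perfect-match Tm = 2(4) + 4(13) = 8 + 52 = 60°C
Mismatches (positions where the bases are not complementary): 4 (at positions 1, 9, 15, 17)
Effective Tm = 60 − 4×5 = 60 − 20 = 40°C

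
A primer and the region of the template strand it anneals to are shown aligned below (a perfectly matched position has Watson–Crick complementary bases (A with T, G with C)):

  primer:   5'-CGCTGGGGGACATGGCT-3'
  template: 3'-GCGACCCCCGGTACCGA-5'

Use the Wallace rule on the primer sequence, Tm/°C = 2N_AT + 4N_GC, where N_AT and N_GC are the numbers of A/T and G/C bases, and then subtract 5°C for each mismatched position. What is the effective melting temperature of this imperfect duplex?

53°C

Primer base counts: A=2, T=3, G=8, C=4 → A+T=5, G+C=12
Perfect-match Tm = 2(5) + 4(12) = 10 + 48 = 58°C
Mismatches (positions where the bases are not complementary): 1 (at position 10)
Effective Tm = 58 − 1×5 = 58 − 5 = 53°C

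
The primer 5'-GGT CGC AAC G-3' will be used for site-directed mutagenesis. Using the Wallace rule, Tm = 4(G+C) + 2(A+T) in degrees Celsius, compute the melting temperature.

C=3, T=1, A=2, G=4
So N_AT = 3 and N_GC = 7.
Tm = 4·7 + 2·3 = 28 + 6 = 34°C

34°C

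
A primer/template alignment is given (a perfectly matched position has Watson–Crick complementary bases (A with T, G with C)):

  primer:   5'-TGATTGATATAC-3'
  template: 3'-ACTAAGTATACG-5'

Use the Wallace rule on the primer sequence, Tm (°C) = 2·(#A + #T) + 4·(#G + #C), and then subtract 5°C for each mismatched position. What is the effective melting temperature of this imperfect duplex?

Primer base counts: A=4, T=5, G=2, C=1 → A+T=9, G+C=3
Perfect-match Tm = 2(9) + 4(3) = 18 + 12 = 30°C
Mismatches (positions where the bases are not complementary): 2 (at positions 6, 11)
Effective Tm = 30 − 2×5 = 30 − 10 = 20°C

20°C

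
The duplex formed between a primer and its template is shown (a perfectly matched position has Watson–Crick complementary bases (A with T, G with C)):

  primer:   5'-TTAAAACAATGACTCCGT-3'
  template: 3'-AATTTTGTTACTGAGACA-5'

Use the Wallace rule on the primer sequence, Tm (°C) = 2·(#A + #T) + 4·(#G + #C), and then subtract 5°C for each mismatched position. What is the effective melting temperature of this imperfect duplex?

Primer base counts: A=7, T=5, G=2, C=4 → A+T=12, G+C=6
Perfect-match Tm = 2(12) + 4(6) = 24 + 24 = 48°C
Mismatches (positions where the bases are not complementary): 1 (at position 16)
Effective Tm = 48 − 1×5 = 48 − 5 = 43°C

43°C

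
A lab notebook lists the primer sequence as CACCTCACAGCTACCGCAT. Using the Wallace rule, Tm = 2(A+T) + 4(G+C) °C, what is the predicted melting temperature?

60°C

G=2, C=9, A=5, T=3
AT pairs contribute 8, GC pairs contribute 11.
Tm = 2(8) + 4(11) = 16 + 44 = 60°C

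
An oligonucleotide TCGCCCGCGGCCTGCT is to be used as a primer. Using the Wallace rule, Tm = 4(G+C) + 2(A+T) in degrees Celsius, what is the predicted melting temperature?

A=0, C=8, G=5, T=3
So N_AT = 3 and N_GC = 13.
Tm = 2(3) + 4(13) = 6 + 52 = 58°C

58°C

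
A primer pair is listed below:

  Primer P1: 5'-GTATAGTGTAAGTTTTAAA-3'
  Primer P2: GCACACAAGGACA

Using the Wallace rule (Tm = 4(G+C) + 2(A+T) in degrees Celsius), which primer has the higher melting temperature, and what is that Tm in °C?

Primer P1: A+T=15, G+C=4 → Tm = 2(15)+4(4) = 46°C
Primer P2: A+T=6, G+C=7 → Tm = 2(6)+4(7) = 40°C
46°C vs 40°C → primer P1 is higher.

Primer P1, 46°C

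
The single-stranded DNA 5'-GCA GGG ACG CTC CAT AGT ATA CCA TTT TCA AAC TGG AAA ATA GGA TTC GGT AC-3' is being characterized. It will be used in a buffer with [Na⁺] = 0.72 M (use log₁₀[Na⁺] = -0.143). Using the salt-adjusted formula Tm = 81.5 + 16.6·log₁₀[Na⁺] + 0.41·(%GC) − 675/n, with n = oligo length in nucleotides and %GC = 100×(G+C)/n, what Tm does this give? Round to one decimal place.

84.2°C

Length n = 53. Counting bases: G=12, T=13, A=17, C=11
G+C = 23, so %GC = 23/53 × 100 = 43.396%
Salt term: 16.6 × (-0.143) = -2.374
GC term: 0.41 × 43.396 = 17.792; length term: −675/53 = −12.736
Tm = 81.5 + (-2.374) + 17.792 − 12.736 = 84.182 → 84.2°C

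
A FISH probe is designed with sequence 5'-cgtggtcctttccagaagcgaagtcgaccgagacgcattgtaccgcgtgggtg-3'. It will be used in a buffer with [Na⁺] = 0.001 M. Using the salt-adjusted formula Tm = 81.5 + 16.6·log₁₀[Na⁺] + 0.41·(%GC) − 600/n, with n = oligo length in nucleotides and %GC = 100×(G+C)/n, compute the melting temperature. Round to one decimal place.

Length n = 53. Counting bases: T=11, G=18, A=10, C=14
G+C = 32, so %GC = 32/53 × 100 = 60.377%
Salt term: 16.6 × (-3) = -49.8
GC term: 0.41 × 60.377 = 24.755; length term: −600/53 = −11.321
Tm = 81.5 + (-49.8) + 24.755 − 11.321 = 45.134 → 45.1°C

45.1°C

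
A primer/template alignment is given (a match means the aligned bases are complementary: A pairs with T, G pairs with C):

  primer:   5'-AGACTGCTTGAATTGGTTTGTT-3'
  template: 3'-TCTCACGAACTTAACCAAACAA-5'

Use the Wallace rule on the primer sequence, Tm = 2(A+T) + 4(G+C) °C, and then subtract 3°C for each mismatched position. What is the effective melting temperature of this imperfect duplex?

57°C

Primer base counts: A=4, T=10, G=6, C=2 → A+T=14, G+C=8
Perfect-match Tm = 2(14) + 4(8) = 28 + 32 = 60°C
Mismatches (positions where the bases are not complementary): 1 (at position 4)
Effective Tm = 60 − 1×3 = 60 − 3 = 57°C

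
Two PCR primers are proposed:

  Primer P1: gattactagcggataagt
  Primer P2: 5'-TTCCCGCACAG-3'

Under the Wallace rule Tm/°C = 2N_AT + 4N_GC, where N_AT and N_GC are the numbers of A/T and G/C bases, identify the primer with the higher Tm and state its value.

Primer P1, 50°C

Primer P1: A+T=11, G+C=7 → Tm = 2(11)+4(7) = 50°C
Primer P2: A+T=4, G+C=7 → Tm = 2(4)+4(7) = 36°C
50°C vs 36°C → primer P1 is higher.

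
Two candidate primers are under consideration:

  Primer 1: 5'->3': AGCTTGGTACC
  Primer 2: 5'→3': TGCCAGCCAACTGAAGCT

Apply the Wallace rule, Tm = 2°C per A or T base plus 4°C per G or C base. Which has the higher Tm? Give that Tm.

Primer 2, 56°C

Primer 1: A+T=5, G+C=6 → Tm = 2(5)+4(6) = 34°C
Primer 2: A+T=8, G+C=10 → Tm = 2(8)+4(10) = 56°C
34°C vs 56°C → primer 2 is higher.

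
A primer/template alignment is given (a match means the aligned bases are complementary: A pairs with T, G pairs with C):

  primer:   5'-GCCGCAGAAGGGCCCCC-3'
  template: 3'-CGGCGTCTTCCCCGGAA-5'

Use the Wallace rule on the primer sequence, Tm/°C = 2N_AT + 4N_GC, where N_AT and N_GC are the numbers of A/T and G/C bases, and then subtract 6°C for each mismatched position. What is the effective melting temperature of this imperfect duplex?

Primer base counts: A=3, T=0, G=6, C=8 → A+T=3, G+C=14
Perfect-match Tm = 2(3) + 4(14) = 6 + 56 = 62°C
Mismatches (positions where the bases are not complementary): 3 (at positions 13, 16, 17)
Effective Tm = 62 − 3×6 = 62 − 18 = 44°C

44°C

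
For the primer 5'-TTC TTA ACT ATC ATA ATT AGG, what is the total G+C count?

5

Base counts: G=2, T=9, C=3, A=7
G+C = 2 + 3 = 5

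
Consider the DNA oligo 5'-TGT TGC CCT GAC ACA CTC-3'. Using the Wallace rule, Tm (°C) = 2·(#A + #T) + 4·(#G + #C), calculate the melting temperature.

56°C

Base counts: G=3, C=7, T=5, A=3
AT pairs contribute 8, GC pairs contribute 10.
Tm = 4·10 + 2·8 = 40 + 16 = 56°C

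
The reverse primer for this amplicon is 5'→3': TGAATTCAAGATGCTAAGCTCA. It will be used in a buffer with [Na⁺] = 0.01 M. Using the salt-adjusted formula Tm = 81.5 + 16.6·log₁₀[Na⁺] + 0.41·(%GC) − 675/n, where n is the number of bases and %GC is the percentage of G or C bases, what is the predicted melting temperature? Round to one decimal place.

Length n = 22. Counting bases: A=8, C=4, T=6, G=4
G+C = 8, so %GC = 8/22 × 100 = 36.364%
Salt term: 16.6 × (-2) = -33.2
GC term: 0.41 × 36.364 = 14.909; length term: −675/22 = −30.682
Tm = 81.5 + (-33.2) + 14.909 − 30.682 = 32.527 → 32.5°C

32.5°C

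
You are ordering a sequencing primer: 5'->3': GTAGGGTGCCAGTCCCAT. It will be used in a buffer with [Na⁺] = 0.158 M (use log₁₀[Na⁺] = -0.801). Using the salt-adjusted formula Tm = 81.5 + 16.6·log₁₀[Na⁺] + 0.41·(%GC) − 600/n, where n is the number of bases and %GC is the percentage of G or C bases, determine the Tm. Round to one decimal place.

Length n = 18. Base counts: G=6, A=3, T=4, C=5
G+C = 11, so %GC = 11/18 × 100 = 61.111%
Salt term: 16.6 × (-0.801) = -13.297
GC term: 0.41 × 61.111 = 25.056; length term: −600/18 = −33.333
Tm = 81.5 + (-13.297) + 25.056 − 33.333 = 59.926 → 59.9°C

59.9°C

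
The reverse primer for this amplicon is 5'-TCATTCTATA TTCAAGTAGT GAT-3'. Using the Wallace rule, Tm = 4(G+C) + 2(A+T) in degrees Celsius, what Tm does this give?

G=3, C=3, T=10, A=7
A+T = 17, G+C = 6
Tm = 2×17 + 4×6 = 58°C

58°C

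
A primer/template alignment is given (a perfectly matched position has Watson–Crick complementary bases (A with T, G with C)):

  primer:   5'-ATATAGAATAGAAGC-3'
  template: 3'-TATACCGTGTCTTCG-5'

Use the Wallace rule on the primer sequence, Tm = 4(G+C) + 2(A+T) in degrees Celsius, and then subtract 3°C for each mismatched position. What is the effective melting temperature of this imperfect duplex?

Primer base counts: A=8, T=3, G=3, C=1 → A+T=11, G+C=4
Perfect-match Tm = 2(11) + 4(4) = 22 + 16 = 38°C
Mismatches (positions where the bases are not complementary): 3 (at positions 5, 7, 9)
Effective Tm = 38 − 3×3 = 38 − 9 = 29°C

29°C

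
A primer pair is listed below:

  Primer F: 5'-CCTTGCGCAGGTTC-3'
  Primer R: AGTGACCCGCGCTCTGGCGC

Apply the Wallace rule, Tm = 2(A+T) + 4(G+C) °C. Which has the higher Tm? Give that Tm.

Primer F: A+T=5, G+C=9 → Tm = 2(5)+4(9) = 46°C
Primer R: A+T=5, G+C=15 → Tm = 2(5)+4(15) = 70°C
46°C vs 70°C → primer R is higher.

Primer R, 70°C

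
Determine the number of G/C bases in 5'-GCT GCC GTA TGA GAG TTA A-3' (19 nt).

9

Base counts: C=3, G=6, A=5, T=5
G+C = 6 + 3 = 9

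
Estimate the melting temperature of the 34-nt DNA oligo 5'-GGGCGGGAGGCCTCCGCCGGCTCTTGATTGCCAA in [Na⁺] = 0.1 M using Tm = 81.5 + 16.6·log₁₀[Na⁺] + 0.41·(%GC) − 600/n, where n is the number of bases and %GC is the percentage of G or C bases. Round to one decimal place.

76.2°C

Length n = 34. Scanning the sequence gives A=4, T=6, G=13, C=11.
G+C = 24, so %GC = 24/34 × 100 = 70.588%
Salt term: 16.6 × (-1) = -16.6
GC term: 0.41 × 70.588 = 28.941; length term: −600/34 = −17.647
Tm = 81.5 + (-16.6) + 28.941 − 17.647 = 76.194 → 76.2°C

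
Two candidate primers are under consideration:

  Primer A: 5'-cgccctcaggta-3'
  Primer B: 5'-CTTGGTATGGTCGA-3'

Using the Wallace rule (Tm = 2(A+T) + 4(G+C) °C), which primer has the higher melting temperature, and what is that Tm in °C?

Primer B, 42°C

Primer A: A+T=4, G+C=8 → Tm = 2(4)+4(8) = 40°C
Primer B: A+T=7, G+C=7 → Tm = 2(7)+4(7) = 42°C
40°C vs 42°C → primer B is higher.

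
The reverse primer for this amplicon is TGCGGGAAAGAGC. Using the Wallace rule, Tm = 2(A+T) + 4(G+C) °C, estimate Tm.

Counting bases: A=4, G=6, T=1, C=2
AT pairs contribute 5, GC pairs contribute 8.
Tm = 2×5 + 4×8 = 42°C

42°C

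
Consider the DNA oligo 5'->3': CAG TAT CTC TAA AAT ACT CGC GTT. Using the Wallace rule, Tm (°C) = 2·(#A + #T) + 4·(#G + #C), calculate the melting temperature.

66°C

Scanning the sequence gives G=3, C=6, T=8, A=7.
A+T = 15, G+C = 9
Tm = 2(15) + 4(9) = 30 + 36 = 66°C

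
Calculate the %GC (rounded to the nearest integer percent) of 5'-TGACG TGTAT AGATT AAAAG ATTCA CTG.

32%

Base counts: A=10, C=3, G=6, T=9
G+C = 6 + 3 = 9 out of 28 bases
%GC = 9/28 × 100 = 32.14% ≈ 32%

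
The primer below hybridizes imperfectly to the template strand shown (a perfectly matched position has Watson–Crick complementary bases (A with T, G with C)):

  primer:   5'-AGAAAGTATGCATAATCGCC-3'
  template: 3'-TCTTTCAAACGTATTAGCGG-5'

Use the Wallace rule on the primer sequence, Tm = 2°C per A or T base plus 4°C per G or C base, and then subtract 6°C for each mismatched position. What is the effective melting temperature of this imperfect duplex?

Primer base counts: A=8, T=4, G=4, C=4 → A+T=12, G+C=8
Perfect-match Tm = 2(12) + 4(8) = 24 + 32 = 56°C
Mismatches (positions where the bases are not complementary): 1 (at position 8)
Effective Tm = 56 − 1×6 = 56 − 6 = 50°C

50°C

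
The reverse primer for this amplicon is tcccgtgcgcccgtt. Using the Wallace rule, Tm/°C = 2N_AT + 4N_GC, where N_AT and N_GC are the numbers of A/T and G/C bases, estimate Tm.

C=7, T=4, A=0, G=4
AT pairs contribute 4, GC pairs contribute 11.
Tm = 4·11 + 2·4 = 44 + 8 = 52°C

52°C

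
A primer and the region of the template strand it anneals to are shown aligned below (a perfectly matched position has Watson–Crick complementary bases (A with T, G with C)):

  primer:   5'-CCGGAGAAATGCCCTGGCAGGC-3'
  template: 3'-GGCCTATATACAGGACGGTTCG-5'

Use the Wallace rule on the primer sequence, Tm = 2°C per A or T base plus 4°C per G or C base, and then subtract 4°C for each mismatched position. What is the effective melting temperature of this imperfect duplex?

54°C

Primer base counts: A=5, T=2, G=8, C=7 → A+T=7, G+C=15
Perfect-match Tm = 2(7) + 4(15) = 14 + 60 = 74°C
Mismatches (positions where the bases are not complementary): 5 (at positions 6, 8, 12, 17, 20)
Effective Tm = 74 − 5×4 = 74 − 20 = 54°C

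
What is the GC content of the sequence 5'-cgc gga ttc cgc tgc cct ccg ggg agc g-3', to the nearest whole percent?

Counting bases: C=11, T=4, G=11, A=2
G+C = 11 + 11 = 22 out of 28 bases
%GC = 22/28 × 100 = 78.57% ≈ 79%

79%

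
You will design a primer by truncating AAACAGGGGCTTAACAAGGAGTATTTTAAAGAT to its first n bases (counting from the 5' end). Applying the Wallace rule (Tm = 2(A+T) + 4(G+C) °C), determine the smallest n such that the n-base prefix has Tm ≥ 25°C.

First 8 bases: AAACAGGG → Tm = 24°C (< 25°C)
First 9 bases: AAACAGGGG → Tm = 28°C (≥ 25°C)
Since every base adds ≥2°C, Tm only increases with n, so the threshold is first crossed at n = 9.

n = 9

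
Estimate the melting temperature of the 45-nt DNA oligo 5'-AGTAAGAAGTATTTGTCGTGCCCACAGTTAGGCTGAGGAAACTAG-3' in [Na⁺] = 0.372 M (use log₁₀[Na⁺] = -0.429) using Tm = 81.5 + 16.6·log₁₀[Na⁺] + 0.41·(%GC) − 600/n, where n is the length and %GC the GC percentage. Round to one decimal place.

79.3°C

Length n = 45. Base counts: T=11, C=7, G=13, A=14
G+C = 20, so %GC = 20/45 × 100 = 44.444%
Salt term: 16.6 × (-0.429) = -7.121
GC term: 0.41 × 44.444 = 18.222; length term: −600/45 = −13.333
Tm = 81.5 + (-7.121) + 18.222 − 13.333 = 79.268 → 79.3°C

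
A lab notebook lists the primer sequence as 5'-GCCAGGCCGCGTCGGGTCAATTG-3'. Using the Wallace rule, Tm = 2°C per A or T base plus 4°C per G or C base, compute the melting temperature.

Base counts: A=3, T=4, C=7, G=9
A+T = 7, G+C = 16
Tm = 2(7) + 4(16) = 14 + 64 = 78°C

78°C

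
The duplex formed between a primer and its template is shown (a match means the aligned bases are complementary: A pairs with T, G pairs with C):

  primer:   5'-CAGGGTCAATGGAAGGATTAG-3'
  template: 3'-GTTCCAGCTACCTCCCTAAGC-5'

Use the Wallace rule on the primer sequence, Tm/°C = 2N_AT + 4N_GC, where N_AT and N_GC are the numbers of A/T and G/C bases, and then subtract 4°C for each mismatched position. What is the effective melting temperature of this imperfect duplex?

46°C

Primer base counts: A=7, T=4, G=8, C=2 → A+T=11, G+C=10
Perfect-match Tm = 2(11) + 4(10) = 22 + 40 = 62°C
Mismatches (positions where the bases are not complementary): 4 (at positions 3, 8, 14, 20)
Effective Tm = 62 − 4×4 = 62 − 16 = 46°C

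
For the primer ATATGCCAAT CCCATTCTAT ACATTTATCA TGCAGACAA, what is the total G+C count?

13

Counting bases: T=12, G=3, A=14, C=10
G+C = 3 + 10 = 13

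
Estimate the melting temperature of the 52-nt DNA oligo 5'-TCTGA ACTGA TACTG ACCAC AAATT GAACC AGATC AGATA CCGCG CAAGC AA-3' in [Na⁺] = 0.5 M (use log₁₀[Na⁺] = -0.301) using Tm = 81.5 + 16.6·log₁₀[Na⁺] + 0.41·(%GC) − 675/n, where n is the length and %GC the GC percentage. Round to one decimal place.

81.7°C

Length n = 52. Counting bases: A=20, G=9, T=9, C=14
G+C = 23, so %GC = 23/52 × 100 = 44.231%
Salt term: 16.6 × (-0.301) = -4.997
GC term: 0.41 × 44.231 = 18.135; length term: −675/52 = −12.981
Tm = 81.5 + (-4.997) + 18.135 − 12.981 = 81.657 → 81.7°C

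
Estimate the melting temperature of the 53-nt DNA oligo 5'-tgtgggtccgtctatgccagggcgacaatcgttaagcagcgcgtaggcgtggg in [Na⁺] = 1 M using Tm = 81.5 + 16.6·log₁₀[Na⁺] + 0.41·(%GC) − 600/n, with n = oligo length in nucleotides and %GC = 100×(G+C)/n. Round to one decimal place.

Length n = 53. T=11, G=21, C=12, A=9
G+C = 33, so %GC = 33/53 × 100 = 62.264%
Salt term: 16.6 × (0) = 0
GC term: 0.41 × 62.264 = 25.528; length term: −600/53 = −11.321
Tm = 81.5 + (0) + 25.528 − 11.321 = 95.707 → 95.7°C

95.7°C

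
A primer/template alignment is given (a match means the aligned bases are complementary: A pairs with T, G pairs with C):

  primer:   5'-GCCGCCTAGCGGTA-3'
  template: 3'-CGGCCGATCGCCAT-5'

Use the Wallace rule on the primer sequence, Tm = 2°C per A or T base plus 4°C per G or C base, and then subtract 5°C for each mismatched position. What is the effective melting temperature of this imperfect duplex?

43°C

Primer base counts: A=2, T=2, G=5, C=5 → A+T=4, G+C=10
Perfect-match Tm = 2(4) + 4(10) = 8 + 40 = 48°C
Mismatches (positions where the bases are not complementary): 1 (at position 5)
Effective Tm = 48 − 1×5 = 48 − 5 = 43°C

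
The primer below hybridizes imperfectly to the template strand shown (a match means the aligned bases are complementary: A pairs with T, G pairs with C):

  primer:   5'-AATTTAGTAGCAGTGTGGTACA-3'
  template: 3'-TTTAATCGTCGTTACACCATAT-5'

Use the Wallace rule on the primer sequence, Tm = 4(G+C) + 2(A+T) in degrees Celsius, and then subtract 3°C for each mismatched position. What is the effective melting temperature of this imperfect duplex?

Primer base counts: A=7, T=7, G=6, C=2 → A+T=14, G+C=8
Perfect-match Tm = 2(14) + 4(8) = 28 + 32 = 60°C
Mismatches (positions where the bases are not complementary): 4 (at positions 3, 8, 13, 21)
Effective Tm = 60 − 4×3 = 60 − 12 = 48°C

48°C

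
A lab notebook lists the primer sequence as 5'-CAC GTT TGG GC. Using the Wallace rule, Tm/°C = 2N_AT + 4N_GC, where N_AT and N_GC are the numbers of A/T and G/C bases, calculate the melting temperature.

Base counts: C=3, G=4, T=3, A=1
A+T = 4, G+C = 7
Tm = 4·7 + 2·4 = 28 + 8 = 36°C

36°C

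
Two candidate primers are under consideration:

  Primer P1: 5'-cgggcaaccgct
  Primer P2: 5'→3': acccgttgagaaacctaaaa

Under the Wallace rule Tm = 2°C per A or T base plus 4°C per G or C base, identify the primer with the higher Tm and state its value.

Primer P2, 56°C

Primer P1: A+T=3, G+C=9 → Tm = 2(3)+4(9) = 42°C
Primer P2: A+T=12, G+C=8 → Tm = 2(12)+4(8) = 56°C
42°C vs 56°C → primer P2 is higher.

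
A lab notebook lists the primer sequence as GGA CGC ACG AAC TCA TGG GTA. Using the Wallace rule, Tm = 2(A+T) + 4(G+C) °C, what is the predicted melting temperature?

Base counts: T=3, C=5, A=6, G=7
A+T = 9, G+C = 12
Tm = 2(9) + 4(12) = 18 + 48 = 66°C

66°C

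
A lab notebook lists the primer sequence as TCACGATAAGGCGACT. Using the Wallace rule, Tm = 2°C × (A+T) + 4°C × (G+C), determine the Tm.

48°C

Counting bases: A=5, C=4, T=3, G=4
A+T = 8, G+C = 8
Tm = 4·8 + 2·8 = 32 + 16 = 48°C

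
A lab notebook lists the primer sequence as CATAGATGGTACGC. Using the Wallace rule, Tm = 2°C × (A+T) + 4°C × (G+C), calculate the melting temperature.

42°C

Scanning the sequence gives G=4, C=3, A=4, T=3.
AT pairs contribute 7, GC pairs contribute 7.
Tm = 4·7 + 2·7 = 28 + 14 = 42°C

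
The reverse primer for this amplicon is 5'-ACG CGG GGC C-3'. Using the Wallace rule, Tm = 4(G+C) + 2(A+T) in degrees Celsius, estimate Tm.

A=1, T=0, G=5, C=4
So N_AT = 1 and N_GC = 9.
Tm = 2(1) + 4(9) = 2 + 36 = 38°C

38°C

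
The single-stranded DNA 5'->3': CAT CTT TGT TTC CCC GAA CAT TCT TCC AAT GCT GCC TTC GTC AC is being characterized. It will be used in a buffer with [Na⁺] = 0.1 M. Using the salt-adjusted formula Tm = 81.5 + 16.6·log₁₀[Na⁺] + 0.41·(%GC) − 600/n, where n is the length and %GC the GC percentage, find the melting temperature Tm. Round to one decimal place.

70.8°C

Length n = 44. Base counts: T=16, A=7, G=5, C=16
G+C = 21, so %GC = 21/44 × 100 = 47.727%
Salt term: 16.6 × (-1) = -16.6
GC term: 0.41 × 47.727 = 19.568; length term: −600/44 = −13.636
Tm = 81.5 + (-16.6) + 19.568 − 13.636 = 70.832 → 70.8°C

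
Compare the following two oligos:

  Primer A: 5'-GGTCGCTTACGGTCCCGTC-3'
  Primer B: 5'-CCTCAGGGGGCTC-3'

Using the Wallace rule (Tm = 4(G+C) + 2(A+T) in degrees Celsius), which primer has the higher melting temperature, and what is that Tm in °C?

Primer A: A+T=6, G+C=13 → Tm = 2(6)+4(13) = 64°C
Primer B: A+T=3, G+C=10 → Tm = 2(3)+4(10) = 46°C
64°C vs 46°C → primer A is higher.

Primer A, 64°C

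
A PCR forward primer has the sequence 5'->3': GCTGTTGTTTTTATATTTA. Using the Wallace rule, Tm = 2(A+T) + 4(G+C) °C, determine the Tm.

46°C

Base counts: C=1, G=3, A=3, T=12
So N_AT = 15 and N_GC = 4.
Tm = 2×15 + 4×4 = 46°C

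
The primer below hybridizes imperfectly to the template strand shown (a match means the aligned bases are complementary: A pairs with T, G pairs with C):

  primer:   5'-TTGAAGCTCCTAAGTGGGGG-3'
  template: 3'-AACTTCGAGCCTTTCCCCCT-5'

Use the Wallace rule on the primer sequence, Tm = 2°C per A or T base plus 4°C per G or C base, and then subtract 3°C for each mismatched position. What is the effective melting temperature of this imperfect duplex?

47°C

Primer base counts: A=4, T=5, G=8, C=3 → A+T=9, G+C=11
Perfect-match Tm = 2(9) + 4(11) = 18 + 44 = 62°C
Mismatches (positions where the bases are not complementary): 5 (at positions 10, 11, 14, 15, 20)
Effective Tm = 62 − 5×3 = 62 − 15 = 47°C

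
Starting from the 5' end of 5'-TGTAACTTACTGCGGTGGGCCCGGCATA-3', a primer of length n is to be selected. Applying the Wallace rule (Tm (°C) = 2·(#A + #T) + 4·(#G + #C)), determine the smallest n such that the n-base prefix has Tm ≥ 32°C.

n = 12

First 11 bases: TGTAACTTACT → Tm = 28°C (< 32°C)
First 12 bases: TGTAACTTACTG → Tm = 32°C (≥ 32°C)
Since every base adds ≥2°C, Tm only increases with n, so the threshold is first crossed at n = 12.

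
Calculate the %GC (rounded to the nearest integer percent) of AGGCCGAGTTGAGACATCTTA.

48%

C=4, T=5, G=6, A=6
G+C = 6 + 4 = 10 out of 21 bases
%GC = 10/21 × 100 = 47.62% ≈ 48%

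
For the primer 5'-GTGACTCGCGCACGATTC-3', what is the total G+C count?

Counting bases: T=4, G=5, C=6, A=3
Total G or C: 5 + 6 = 11

11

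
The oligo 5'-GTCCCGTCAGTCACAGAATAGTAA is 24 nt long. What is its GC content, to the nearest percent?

G=5, A=8, T=5, C=6
G+C = 5 + 6 = 11 out of 24 bases
%GC = 11/24 × 100 = 45.83% ≈ 46%

46%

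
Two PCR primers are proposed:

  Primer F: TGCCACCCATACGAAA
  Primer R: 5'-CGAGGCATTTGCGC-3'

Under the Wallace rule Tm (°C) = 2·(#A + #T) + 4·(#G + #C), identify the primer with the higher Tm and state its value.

Primer F, 48°C

Primer F: A+T=8, G+C=8 → Tm = 2(8)+4(8) = 48°C
Primer R: A+T=5, G+C=9 → Tm = 2(5)+4(9) = 46°C
48°C vs 46°C → primer F is higher.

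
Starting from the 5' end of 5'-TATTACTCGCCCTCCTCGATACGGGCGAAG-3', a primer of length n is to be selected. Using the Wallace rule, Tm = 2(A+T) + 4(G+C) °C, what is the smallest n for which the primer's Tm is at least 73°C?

First 23 bases: TATTACTCGCCCTCCTCGATACG → Tm = 70°C (< 73°C)
First 24 bases: TATTACTCGCCCTCCTCGATACGG → Tm = 74°C (≥ 73°C)
Each additional base adds 2°C (A/T) or 4°C (G/C), so Tm is non-decreasing in n; n = 24 is the first length to reach 73°C.

n = 24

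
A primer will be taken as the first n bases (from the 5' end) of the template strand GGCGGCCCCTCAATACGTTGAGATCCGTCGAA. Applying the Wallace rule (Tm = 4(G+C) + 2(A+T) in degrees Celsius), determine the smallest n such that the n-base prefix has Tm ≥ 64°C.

n = 20

First 19 bases: GGCGGCCCCTCAATACGTT → Tm = 62°C (< 64°C)
First 20 bases: GGCGGCCCCTCAATACGTTG → Tm = 66°C (≥ 64°C)
Since every base adds ≥2°C, Tm only increases with n, so the threshold is first crossed at n = 20.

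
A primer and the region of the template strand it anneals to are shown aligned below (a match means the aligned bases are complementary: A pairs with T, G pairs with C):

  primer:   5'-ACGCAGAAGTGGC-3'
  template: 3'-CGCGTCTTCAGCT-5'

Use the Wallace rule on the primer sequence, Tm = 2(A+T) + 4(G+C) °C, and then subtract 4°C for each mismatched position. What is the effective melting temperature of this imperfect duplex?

Primer base counts: A=4, T=1, G=5, C=3 → A+T=5, G+C=8
Perfect-match Tm = 2(5) + 4(8) = 10 + 32 = 42°C
Mismatches (positions where the bases are not complementary): 3 (at positions 1, 11, 13)
Effective Tm = 42 − 3×4 = 42 − 12 = 30°C

30°C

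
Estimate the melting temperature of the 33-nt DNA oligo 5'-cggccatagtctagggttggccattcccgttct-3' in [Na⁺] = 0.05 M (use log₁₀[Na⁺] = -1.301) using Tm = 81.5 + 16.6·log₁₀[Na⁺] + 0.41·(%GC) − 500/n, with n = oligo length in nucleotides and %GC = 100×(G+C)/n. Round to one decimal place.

Length n = 33. Base counts: A=4, G=9, T=10, C=10
G+C = 19, so %GC = 19/33 × 100 = 57.576%
Salt term: 16.6 × (-1.301) = -21.597
GC term: 0.41 × 57.576 = 23.606; length term: −500/33 = −15.152
Tm = 81.5 + (-21.597) + 23.606 − 15.152 = 68.357 → 68.4°C

68.4°C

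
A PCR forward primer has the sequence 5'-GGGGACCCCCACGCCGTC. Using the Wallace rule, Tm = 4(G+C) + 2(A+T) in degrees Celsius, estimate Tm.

66°C

G=6, A=2, C=9, T=1
So N_AT = 3 and N_GC = 15.
Tm = 4·15 + 2·3 = 60 + 6 = 66°C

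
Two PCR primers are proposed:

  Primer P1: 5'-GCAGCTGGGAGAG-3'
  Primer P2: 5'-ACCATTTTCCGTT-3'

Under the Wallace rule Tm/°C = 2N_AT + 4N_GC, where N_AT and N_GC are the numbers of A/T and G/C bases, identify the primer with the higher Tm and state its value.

Primer P1, 44°C

Primer P1: A+T=4, G+C=9 → Tm = 2(4)+4(9) = 44°C
Primer P2: A+T=8, G+C=5 → Tm = 2(8)+4(5) = 36°C
44°C vs 36°C → primer P1 is higher.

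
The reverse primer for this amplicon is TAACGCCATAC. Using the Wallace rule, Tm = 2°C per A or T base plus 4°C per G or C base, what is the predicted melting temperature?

32°C

Counting bases: G=1, T=2, A=4, C=4
A+T = 6, G+C = 5
Tm = 4·5 + 2·6 = 20 + 12 = 32°C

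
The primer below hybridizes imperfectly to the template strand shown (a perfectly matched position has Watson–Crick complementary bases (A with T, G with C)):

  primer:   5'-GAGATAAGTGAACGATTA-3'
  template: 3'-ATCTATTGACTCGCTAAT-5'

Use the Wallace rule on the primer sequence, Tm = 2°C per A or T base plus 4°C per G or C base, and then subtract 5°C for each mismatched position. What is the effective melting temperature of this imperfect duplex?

33°C

Primer base counts: A=8, T=4, G=5, C=1 → A+T=12, G+C=6
Perfect-match Tm = 2(12) + 4(6) = 24 + 24 = 48°C
Mismatches (positions where the bases are not complementary): 3 (at positions 1, 8, 12)
Effective Tm = 48 − 3×5 = 48 − 15 = 33°C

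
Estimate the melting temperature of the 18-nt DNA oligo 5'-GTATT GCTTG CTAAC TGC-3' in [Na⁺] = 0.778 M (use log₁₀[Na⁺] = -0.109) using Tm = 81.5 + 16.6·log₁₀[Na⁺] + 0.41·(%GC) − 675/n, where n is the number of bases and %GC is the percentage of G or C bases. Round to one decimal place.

Length n = 18. Counting bases: T=7, C=4, A=3, G=4
G+C = 8, so %GC = 8/18 × 100 = 44.444%
Salt term: 16.6 × (-0.109) = -1.809
GC term: 0.41 × 44.444 = 18.222; length term: −675/18 = −37.5
Tm = 81.5 + (-1.809) + 18.222 − 37.5 = 60.413 → 60.4°C

60.4°C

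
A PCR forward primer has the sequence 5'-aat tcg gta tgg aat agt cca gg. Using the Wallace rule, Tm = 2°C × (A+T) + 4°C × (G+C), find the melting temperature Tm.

66°C

Base counts: T=6, C=3, G=7, A=7
A+T = 13, G+C = 10
Tm = 2×13 + 4×10 = 66°C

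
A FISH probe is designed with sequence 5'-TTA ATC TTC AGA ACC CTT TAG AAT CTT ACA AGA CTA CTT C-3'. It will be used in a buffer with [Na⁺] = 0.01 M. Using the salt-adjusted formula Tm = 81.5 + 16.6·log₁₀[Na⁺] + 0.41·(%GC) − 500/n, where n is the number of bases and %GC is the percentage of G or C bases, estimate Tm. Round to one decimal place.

Length n = 40. Base counts: A=13, T=14, C=10, G=3
G+C = 13, so %GC = 13/40 × 100 = 32.5%
Salt term: 16.6 × (-2) = -33.2
GC term: 0.41 × 32.5 = 13.325; length term: −500/40 = −12.5
Tm = 81.5 + (-33.2) + 13.325 − 12.5 = 49.125 → 49.1°C

49.1°C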